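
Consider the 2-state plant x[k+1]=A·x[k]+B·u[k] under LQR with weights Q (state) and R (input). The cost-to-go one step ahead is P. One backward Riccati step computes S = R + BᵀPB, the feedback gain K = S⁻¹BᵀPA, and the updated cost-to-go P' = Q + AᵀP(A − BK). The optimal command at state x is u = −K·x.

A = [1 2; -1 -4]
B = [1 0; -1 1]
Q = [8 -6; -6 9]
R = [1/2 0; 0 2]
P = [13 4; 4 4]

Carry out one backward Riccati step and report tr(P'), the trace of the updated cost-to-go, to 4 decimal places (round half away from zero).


BᵀP = [9.0000 0.0000; 4.0000 4.0000]
S = R + BᵀPB = [1/2 0; 0 2] + [9.0000 0.0000; 0.0000 4.0000] = [9.5000 0.0000; 0.0000 6.0000]
BᵀPA = [9.0000 18.0000; 0.0000 -8.0000]
K = S⁻¹·BᵀPA = [0.9474 1.8947; 0.0000 -1.3333]
A−BK = [0.0526 0.1053; -0.0526 -0.7719]
AᵀP(A−BK) = [0.4737 0.9474; 0.9474 7.2281]
P' = Q + AᵀP(A−BK) = [8.4737 -5.0526; -5.0526 16.2281]
tr(P') = 24.7018

24.7018


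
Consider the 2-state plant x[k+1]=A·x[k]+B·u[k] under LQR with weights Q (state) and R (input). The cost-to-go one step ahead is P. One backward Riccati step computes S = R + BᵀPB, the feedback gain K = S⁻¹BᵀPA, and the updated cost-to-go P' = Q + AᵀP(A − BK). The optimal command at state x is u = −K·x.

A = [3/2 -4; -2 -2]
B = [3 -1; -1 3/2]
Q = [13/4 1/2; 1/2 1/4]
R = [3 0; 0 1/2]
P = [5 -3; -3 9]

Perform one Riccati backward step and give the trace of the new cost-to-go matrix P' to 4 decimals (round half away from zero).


BᵀP = [18.0000 -18.0000; -9.5000 16.5000]
S = R + BᵀPB = [3 0; 0 1/2] + [72.0000 -45.0000; -45.0000 34.2500] = [75.0000 -45.0000; -45.0000 34.7500]
BᵀPA = [63.0000 -36.0000; -47.2500 5.0000]
K = S⁻¹·BᵀPA = [0.1084 -1.7652; -1.2194 -2.1419]
A−BK = [-0.0445 -0.8465; -0.0626 -0.5523]
AᵀP(A−BK) = [0.8071 0.9987; 0.9987 15.1639]
P' = Q + AᵀP(A−BK) = [4.0571 1.4987; 1.4987 15.4139]
tr(P') = 19.4710

19.4710


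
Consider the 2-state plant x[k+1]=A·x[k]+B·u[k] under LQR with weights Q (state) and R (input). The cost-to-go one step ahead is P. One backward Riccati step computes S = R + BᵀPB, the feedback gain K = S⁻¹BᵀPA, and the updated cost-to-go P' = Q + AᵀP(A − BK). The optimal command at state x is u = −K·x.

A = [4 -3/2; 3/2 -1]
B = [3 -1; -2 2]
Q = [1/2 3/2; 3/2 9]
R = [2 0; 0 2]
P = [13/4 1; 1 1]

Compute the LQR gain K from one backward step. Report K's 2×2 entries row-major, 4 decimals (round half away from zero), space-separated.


BᵀP = [7.7500 1.0000; -1.2500 1.0000]
S = R + BᵀPB = [2 0; 0 2] + [21.2500 -5.7500; -5.7500 3.2500] = [23.2500 -5.7500; -5.7500 5.2500]
BᵀPA = [32.5000 -12.6250; -3.5000 0.8750]
K = S⁻¹·BᵀPA = [1.6910 -0.6882; 1.1854 -0.5871]
A−BK = [0.1124 -0.0225; 2.5112 -1.2022]
AᵀP(A−BK) = [15.4410 -6.9382; -6.9382 3.1376]
P' = Q + AᵀP(A−BK) = [15.9410 -5.4382; -5.4382 12.1376]
tr(P') = 28.0787

1.6910 -0.6882 1.1854 -0.5871


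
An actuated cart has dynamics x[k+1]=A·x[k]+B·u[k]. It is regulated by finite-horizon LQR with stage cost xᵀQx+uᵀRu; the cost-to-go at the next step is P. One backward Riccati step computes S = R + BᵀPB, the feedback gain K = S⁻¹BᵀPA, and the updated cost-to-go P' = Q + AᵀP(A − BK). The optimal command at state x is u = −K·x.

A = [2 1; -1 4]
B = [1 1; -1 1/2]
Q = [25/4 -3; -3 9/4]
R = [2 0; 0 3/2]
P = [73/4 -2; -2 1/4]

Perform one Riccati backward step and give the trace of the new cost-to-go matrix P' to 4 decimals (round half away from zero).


12.7853

BᵀP = [20.2500 -2.2500; 17.2500 -1.8750]
S = R + BᵀPB = [2 0; 0 3/2] + [22.5000 19.1250; 19.1250 16.3125] = [24.5000 19.1250; 19.1250 17.8125]
BᵀPA = [42.7500 11.2500; 36.3750 9.7500]
K = S⁻¹·BᵀPA = [0.9317 0.1971; 1.0418 0.3358]
A−BK = [0.0265 0.4672; -0.5893 4.0292]
AᵀP(A−BK) = [3.5262 0.8613; 0.8613 0.7591]
P' = Q + AᵀP(A−BK) = [9.7762 -2.1387; -2.1387 3.0091]
tr(P') = 12.7853


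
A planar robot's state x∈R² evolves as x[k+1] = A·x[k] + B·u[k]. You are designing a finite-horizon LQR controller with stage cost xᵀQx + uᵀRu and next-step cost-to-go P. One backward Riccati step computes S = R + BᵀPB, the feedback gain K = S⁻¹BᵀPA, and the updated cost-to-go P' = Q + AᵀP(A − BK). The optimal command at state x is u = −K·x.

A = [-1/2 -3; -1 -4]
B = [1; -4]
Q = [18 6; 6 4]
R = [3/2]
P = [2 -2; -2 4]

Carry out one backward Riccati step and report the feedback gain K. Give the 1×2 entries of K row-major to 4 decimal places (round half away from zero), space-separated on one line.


0.1557 0.5030

BᵀP = [10.0000 -18.0000]
S = R + BᵀPB = [3/2] + [82.0000] = [83.5000]
BᵀPA = [13.0000 42.0000]
K = S⁻¹·BᵀPA = [0.1557 0.5030]
A−BK = [-0.6557 -3.5030; -0.3772 -1.9880]
AᵀP(A−BK) = [0.4760 2.4611; 2.4611 12.8743]
P' = Q + AᵀP(A−BK) = [18.4760 8.4611; 8.4611 16.8743]
tr(P') = 35.3503


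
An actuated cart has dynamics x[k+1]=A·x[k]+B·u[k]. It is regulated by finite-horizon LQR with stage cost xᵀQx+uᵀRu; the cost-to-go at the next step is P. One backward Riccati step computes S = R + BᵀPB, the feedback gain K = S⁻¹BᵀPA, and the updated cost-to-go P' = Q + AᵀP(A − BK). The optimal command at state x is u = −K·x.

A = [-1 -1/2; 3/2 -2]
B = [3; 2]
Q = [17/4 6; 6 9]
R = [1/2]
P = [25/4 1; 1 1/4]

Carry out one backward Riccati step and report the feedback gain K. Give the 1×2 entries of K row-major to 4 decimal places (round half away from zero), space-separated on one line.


BᵀP = [20.7500 3.5000]
S = R + BᵀPB = [1/2] + [69.2500] = [69.7500]
BᵀPA = [-15.5000 -17.3750]
K = S⁻¹·BᵀPA = [-0.2222 -0.2491]
A−BK = [-0.3333 0.2473; 1.9444 -1.5018]
AᵀP(A−BK) = [0.3681 -0.2361; -0.2361 0.2343]
P' = Q + AᵀP(A−BK) = [4.6181 5.7639; 5.7639 9.2343]
tr(P') = 13.8524

-0.2222 -0.2491


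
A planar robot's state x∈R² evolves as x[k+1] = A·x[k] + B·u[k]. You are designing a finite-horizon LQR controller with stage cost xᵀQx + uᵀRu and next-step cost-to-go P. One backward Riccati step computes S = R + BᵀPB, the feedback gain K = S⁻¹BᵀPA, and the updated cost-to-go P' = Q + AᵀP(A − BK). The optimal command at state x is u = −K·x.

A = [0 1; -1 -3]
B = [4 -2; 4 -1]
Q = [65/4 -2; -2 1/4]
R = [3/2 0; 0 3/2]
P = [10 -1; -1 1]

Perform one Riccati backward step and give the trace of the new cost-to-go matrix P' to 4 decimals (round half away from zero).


BᵀP = [36.0000 0.0000; -19.0000 1.0000]
S = R + BᵀPB = [3/2 0; 0 3/2] + [144.0000 -72.0000; -72.0000 37.0000] = [145.5000 -72.0000; -72.0000 38.5000]
BᵀPA = [0.0000 36.0000; -1.0000 -22.0000]
K = S⁻¹·BᵀPA = [-0.1724 -0.4740; -0.3483 -1.4578]
A−BK = [-0.0072 -0.0197; -0.6589 -2.5619]
AᵀP(A−BK) = [0.6517 2.5422; 2.5422 9.9910]
P' = Q + AᵀP(A−BK) = [16.9017 0.5422; 0.5422 10.2410]
tr(P') = 27.1427

27.1427


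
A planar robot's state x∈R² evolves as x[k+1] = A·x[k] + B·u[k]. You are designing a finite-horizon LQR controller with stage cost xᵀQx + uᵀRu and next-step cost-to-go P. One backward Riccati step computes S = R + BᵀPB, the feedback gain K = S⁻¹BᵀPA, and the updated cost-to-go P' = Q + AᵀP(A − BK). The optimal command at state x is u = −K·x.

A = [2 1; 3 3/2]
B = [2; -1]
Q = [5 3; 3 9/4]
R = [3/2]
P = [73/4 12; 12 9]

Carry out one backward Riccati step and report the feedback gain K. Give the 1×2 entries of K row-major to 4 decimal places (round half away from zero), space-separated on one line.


2.6479 1.3239

BᵀP = [24.5000 15.0000]
S = R + BᵀPB = [3/2] + [34.0000] = [35.5000]
BᵀPA = [94.0000 47.0000]
K = S⁻¹·BᵀPA = [2.6479 1.3239]
A−BK = [-3.2958 -1.6479; 5.6479 2.8239]
AᵀP(A−BK) = [49.0986 24.5493; 24.5493 12.2746]
P' = Q + AᵀP(A−BK) = [54.0986 27.5493; 27.5493 14.5246]
tr(P') = 68.6232


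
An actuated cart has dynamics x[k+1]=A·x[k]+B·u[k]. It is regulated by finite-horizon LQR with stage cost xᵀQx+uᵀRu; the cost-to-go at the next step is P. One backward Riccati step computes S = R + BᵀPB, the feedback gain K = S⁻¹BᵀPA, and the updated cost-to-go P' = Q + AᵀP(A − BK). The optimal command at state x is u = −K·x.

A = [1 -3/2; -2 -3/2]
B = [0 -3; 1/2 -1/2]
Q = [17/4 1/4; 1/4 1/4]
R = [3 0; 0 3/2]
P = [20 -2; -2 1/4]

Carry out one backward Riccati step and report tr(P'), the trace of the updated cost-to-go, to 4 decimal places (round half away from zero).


5.3793

BᵀP = [-1.0000 0.1250; -59.0000 5.8750]
S = R + BᵀPB = [3 0; 0 3/2] + [0.0625 2.9375; 2.9375 174.0625] = [3.0625 2.9375; 2.9375 175.5625]
BᵀPA = [-1.2500 1.3125; -70.7500 79.6875]
K = S⁻¹·BᵀPA = [-0.0220 -0.0069; -0.4026 0.4540]
A−BK = [-0.2079 -0.1380; -2.1903 -1.2695]
AᵀP(A−BK) = [0.4870 -0.1372; -0.1372 0.3923]
P' = Q + AᵀP(A−BK) = [4.7370 0.1128; 0.1128 0.6423]
tr(P') = 5.3793


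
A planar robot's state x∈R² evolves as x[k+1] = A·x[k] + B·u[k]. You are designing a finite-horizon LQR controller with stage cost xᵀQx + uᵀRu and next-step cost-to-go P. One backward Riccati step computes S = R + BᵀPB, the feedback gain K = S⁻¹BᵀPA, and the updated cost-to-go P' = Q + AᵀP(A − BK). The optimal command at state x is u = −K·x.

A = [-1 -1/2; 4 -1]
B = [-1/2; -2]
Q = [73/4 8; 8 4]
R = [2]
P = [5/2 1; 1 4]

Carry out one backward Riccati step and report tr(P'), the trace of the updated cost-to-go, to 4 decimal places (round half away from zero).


35.5591

BᵀP = [-3.2500 -8.5000]
S = R + BᵀPB = [2] + [18.6250] = [20.6250]
BᵀPA = [-30.7500 10.1250]
K = S⁻¹·BᵀPA = [-1.4909 0.4909]
A−BK = [-1.7455 -0.2545; 1.0182 -0.0182]
AᵀP(A−BK) = [12.6545 -0.6545; -0.6545 0.6545]
P' = Q + AᵀP(A−BK) = [30.9045 7.3455; 7.3455 4.6545]
tr(P') = 35.5591


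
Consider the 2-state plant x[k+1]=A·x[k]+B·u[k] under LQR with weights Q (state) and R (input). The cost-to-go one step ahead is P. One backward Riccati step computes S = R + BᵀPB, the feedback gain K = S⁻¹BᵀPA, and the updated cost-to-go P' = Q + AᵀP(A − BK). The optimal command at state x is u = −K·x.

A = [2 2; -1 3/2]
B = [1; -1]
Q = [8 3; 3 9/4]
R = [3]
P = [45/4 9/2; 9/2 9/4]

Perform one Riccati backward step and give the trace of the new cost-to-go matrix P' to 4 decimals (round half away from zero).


61.7188

BᵀP = [6.7500 2.2500]
S = R + BᵀPB = [3] + [4.5000] = [7.5000]
BᵀPA = [11.2500 16.8750]
K = S⁻¹·BᵀPA = [1.5000 2.2500]
A−BK = [0.5000 -0.2500; 0.5000 3.7500]
AᵀP(A−BK) = [12.3750 20.8125; 20.8125 39.0938]
P' = Q + AᵀP(A−BK) = [20.3750 23.8125; 23.8125 41.3438]
tr(P') = 61.7188


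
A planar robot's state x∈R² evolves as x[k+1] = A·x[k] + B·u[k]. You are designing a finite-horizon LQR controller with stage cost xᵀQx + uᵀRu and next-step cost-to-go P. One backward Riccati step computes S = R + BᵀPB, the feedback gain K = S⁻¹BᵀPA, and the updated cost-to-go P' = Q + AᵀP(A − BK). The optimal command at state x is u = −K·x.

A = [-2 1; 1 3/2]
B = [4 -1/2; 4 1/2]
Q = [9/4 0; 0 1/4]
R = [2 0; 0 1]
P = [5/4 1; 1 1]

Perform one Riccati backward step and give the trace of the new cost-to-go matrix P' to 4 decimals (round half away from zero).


3.2407

BᵀP = [9.0000 8.0000; -0.1250 0.0000]
S = R + BᵀPB = [2 0; 0 1] + [68.0000 -0.5000; -0.5000 0.0625] = [70.0000 -0.5000; -0.5000 1.0625]
BᵀPA = [-10.0000 21.0000; 0.2500 -0.1250]
K = S⁻¹·BᵀPA = [-0.1417 0.3002; 0.1686 0.0236]
A−BK = [-1.3491 -0.1889; 1.4823 0.2875]
AᵀP(A−BK) = [0.5413 -0.0042; -0.0042 0.1994]
P' = Q + AᵀP(A−BK) = [2.7913 -0.0042; -0.0042 0.4494]
tr(P') = 3.2407


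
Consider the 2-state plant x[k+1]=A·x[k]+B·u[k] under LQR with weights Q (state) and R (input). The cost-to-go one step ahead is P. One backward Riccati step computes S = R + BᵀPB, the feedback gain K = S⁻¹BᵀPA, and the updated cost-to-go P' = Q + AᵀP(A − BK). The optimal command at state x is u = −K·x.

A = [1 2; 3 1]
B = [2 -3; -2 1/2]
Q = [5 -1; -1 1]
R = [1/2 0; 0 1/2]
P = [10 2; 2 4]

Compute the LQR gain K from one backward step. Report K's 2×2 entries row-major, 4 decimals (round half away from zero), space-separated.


-1.7741 -0.7333 -1.5170 -1.1540

BᵀP = [16.0000 -4.0000; -29.0000 -4.0000]
S = R + BᵀPB = [1/2 0; 0 1/2] + [40.0000 -50.0000; -50.0000 85.0000] = [40.5000 -50.0000; -50.0000 85.5000]
BᵀPA = [4.0000 28.0000; -41.0000 -62.0000]
K = S⁻¹·BᵀPA = [-1.7741 -0.7333; -1.5170 -1.1540]
A−BK = [-0.0029 0.0047; 0.2103 0.1104]
AᵀP(A−BK) = [2.8990 1.6198; 1.6198 0.9857]
P' = Q + AᵀP(A−BK) = [7.8990 0.6198; 0.6198 1.9857]
tr(P') = 9.8847


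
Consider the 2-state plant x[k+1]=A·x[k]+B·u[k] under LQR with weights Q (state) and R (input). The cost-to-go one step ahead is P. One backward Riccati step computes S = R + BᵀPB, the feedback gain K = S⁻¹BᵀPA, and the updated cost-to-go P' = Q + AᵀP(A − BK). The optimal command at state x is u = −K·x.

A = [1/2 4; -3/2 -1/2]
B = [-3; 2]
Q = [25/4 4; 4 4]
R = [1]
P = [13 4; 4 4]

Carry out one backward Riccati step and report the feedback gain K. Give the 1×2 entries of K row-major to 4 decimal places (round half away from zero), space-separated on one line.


BᵀP = [-31.0000 -4.0000]
S = R + BᵀPB = [1] + [85.0000] = [86.0000]
BᵀPA = [-9.5000 -122.0000]
K = S⁻¹·BᵀPA = [-0.1105 -1.4186]
A−BK = [0.1686 -0.2558; -1.2791 2.3372]
AᵀP(A−BK) = [5.2006 -9.4767; -9.4767 19.9302]
P' = Q + AᵀP(A−BK) = [11.4506 -5.4767; -5.4767 23.9302]
tr(P') = 35.3808

-0.1105 -1.4186


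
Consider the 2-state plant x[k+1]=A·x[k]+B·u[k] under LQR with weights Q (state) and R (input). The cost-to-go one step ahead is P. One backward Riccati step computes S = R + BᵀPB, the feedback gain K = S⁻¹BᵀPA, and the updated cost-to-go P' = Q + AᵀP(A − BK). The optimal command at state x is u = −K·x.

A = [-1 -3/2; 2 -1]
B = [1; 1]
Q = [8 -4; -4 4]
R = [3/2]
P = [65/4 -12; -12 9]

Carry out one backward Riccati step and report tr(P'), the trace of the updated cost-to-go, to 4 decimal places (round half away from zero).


79.4659

BᵀP = [4.2500 -3.0000]
S = R + BᵀPB = [3/2] + [1.2500] = [2.7500]
BᵀPA = [-10.2500 -3.3750]
K = S⁻¹·BᵀPA = [-3.7273 -1.2273]
A−BK = [2.7273 -0.2727; 5.7273 0.2273]
AᵀP(A−BK) = [62.0455 17.7955; 17.7955 5.4205]
P' = Q + AᵀP(A−BK) = [70.0455 13.7955; 13.7955 9.4205]
tr(P') = 79.4659


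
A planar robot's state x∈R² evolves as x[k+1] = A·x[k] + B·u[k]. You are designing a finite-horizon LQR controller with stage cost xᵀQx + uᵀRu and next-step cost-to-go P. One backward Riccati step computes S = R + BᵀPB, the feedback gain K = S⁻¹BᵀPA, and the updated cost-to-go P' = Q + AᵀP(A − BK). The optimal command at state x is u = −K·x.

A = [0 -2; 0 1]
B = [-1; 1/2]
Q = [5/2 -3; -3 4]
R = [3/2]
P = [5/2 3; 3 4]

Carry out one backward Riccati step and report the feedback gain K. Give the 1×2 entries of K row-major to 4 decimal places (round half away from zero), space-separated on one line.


0.0000 0.5000

BᵀP = [-1.0000 -1.0000]
S = R + BᵀPB = [3/2] + [0.5000] = [2.0000]
BᵀPA = [0.0000 1.0000]
K = S⁻¹·BᵀPA = [0.0000 0.5000]
A−BK = [0.0000 -1.5000; 0.0000 0.7500]
AᵀP(A−BK) = [0.0000 0.0000; 0.0000 1.5000]
P' = Q + AᵀP(A−BK) = [2.5000 -3.0000; -3.0000 5.5000]
tr(P') = 8.0000


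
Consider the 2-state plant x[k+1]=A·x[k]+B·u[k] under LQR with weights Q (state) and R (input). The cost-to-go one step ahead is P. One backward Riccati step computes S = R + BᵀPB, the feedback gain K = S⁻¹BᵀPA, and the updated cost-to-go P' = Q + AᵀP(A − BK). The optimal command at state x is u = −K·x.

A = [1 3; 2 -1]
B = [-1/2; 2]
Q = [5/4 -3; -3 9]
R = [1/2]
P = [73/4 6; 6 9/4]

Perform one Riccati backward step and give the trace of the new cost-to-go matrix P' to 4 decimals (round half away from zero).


BᵀP = [2.8750 1.5000]
S = R + BᵀPB = [1/2] + [1.5625] = [2.0625]
BᵀPA = [5.8750 7.1250]
K = S⁻¹·BᵀPA = [2.8485 3.4545]
A−BK = [2.4242 4.7273; -3.6970 -7.9091]
AᵀP(A−BK) = [34.5152 59.9545; 59.9545 105.8864]
P' = Q + AᵀP(A−BK) = [35.7652 56.9545; 56.9545 114.8864]
tr(P') = 150.6515

150.6515


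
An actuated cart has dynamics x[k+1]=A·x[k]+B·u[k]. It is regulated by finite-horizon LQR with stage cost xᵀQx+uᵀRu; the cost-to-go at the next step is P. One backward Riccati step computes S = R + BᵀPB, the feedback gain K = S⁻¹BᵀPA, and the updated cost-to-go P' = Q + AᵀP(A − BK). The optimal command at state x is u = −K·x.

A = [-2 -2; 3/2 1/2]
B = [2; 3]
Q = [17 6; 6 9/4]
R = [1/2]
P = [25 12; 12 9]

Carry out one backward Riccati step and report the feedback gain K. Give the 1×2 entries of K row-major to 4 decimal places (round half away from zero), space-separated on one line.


-0.2934 -0.4501

BᵀP = [86.0000 51.0000]
S = R + BᵀPB = [1/2] + [325.0000] = [325.5000]
BᵀPA = [-95.5000 -146.5000]
K = S⁻¹·BᵀPA = [-0.2934 -0.4501]
A−BK = [-1.4132 -1.0998; 2.3802 1.8502]
AᵀP(A−BK) = [20.2308 15.7677; 15.7677 12.3137]
P' = Q + AᵀP(A−BK) = [37.2308 21.7677; 21.7677 14.5637]
tr(P') = 51.7945


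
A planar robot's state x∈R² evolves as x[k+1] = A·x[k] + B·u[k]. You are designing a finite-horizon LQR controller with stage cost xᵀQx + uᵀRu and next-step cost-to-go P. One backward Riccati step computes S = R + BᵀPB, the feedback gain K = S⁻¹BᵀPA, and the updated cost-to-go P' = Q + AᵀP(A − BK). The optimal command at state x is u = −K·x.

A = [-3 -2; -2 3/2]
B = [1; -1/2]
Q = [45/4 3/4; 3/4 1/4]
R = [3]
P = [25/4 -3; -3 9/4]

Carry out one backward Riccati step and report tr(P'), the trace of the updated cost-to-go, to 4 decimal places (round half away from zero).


34.5415

BᵀP = [7.7500 -4.1250]
S = R + BᵀPB = [3] + [9.8125] = [12.8125]
BᵀPA = [-15.0000 -21.6875]
K = S⁻¹·BᵀPA = [-1.1707 -1.6927]
A−BK = [-1.8293 -0.3073; -2.5854 0.6537]
AᵀP(A−BK) = [11.6890 6.8598; 6.8598 11.3524]
P' = Q + AᵀP(A−BK) = [22.9390 7.6098; 7.6098 11.6024]
tr(P') = 34.5415


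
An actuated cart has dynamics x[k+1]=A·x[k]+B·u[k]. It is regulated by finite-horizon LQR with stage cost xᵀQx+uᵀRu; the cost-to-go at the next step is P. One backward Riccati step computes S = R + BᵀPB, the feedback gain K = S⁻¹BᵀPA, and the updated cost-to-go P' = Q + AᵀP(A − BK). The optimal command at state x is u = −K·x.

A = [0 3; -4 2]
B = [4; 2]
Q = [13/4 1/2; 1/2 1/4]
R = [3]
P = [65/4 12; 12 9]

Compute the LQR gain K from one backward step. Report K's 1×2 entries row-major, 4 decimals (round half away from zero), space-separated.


BᵀP = [89.0000 66.0000]
S = R + BᵀPB = [3] + [488.0000] = [491.0000]
BᵀPA = [-264.0000 399.0000]
K = S⁻¹·BᵀPA = [-0.5377 0.8126]
A−BK = [2.1507 -0.2505; -2.9246 0.3747]
AᵀP(A−BK) = [2.0530 -1.4664; -1.4664 2.0117]
P' = Q + AᵀP(A−BK) = [5.3030 -0.9664; -0.9664 2.2617]
tr(P') = 7.5647

-0.5377 0.8126


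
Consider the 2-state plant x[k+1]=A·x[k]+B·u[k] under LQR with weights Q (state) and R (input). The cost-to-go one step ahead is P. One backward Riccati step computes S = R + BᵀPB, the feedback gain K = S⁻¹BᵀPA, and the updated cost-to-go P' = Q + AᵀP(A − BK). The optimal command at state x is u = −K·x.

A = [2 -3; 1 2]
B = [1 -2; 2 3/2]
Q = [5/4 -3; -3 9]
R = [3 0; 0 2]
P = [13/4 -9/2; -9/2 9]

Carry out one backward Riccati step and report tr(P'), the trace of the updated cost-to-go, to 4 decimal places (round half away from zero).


BᵀP = [-5.7500 13.5000; -13.2500 22.5000]
S = R + BᵀPB = [3 0; 0 2] + [21.2500 31.7500; 31.7500 60.2500] = [24.2500 31.7500; 31.7500 62.2500]
BᵀPA = [2.0000 44.2500; -4.0000 84.7500]
K = S⁻¹·BᵀPA = [0.5015 0.1271; -0.3200 1.2966]
A−BK = [0.8584 -0.5339; 0.4771 -0.1992]
AᵀP(A−BK) = [1.7168 -1.0678; -1.0678 3.7373]
P' = Q + AᵀP(A−BK) = [2.9668 -4.0678; -4.0678 12.7373]
tr(P') = 15.7041

15.7041


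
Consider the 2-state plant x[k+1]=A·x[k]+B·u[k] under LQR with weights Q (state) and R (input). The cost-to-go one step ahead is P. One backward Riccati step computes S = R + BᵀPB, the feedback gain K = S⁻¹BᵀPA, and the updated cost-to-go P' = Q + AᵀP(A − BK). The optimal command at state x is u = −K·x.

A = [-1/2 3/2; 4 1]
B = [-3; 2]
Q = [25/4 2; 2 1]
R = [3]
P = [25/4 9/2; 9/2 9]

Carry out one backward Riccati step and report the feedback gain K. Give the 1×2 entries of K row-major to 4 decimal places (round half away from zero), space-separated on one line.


BᵀP = [-9.7500 4.5000]
S = R + BᵀPB = [3] + [38.2500] = [41.2500]
BᵀPA = [22.8750 -10.1250]
K = S⁻¹·BᵀPA = [0.5545 -0.2455]
A−BK = [1.1636 0.7636; 2.8909 1.4909]
AᵀP(A−BK) = [114.8773 61.6773; 61.6773 34.0773]
P' = Q + AᵀP(A−BK) = [121.1273 63.6773; 63.6773 35.0773]
tr(P') = 156.2045

0.5545 -0.2455


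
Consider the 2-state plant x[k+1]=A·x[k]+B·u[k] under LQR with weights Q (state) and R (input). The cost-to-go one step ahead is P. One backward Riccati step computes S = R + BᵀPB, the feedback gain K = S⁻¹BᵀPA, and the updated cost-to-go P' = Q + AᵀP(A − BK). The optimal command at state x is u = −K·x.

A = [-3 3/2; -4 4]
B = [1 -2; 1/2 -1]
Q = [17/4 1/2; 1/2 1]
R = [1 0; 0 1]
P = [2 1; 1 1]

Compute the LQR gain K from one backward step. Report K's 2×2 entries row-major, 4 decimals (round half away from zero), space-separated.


-0.7826 0.5652 1.5652 -1.1304

BᵀP = [2.5000 1.5000; -5.0000 -3.0000]
S = R + BᵀPB = [1 0; 0 1] + [3.2500 -6.5000; -6.5000 13.0000] = [4.2500 -6.5000; -6.5000 14.0000]
BᵀPA = [-13.5000 9.7500; 27.0000 -19.5000]
K = S⁻¹·BᵀPA = [-0.7826 0.5652; 1.5652 -1.1304]
A−BK = [0.9130 -1.3261; -2.0435 2.5870]
AᵀP(A−BK) = [5.1739 -4.8478; -4.8478 4.9457]
P' = Q + AᵀP(A−BK) = [9.4239 -4.3478; -4.3478 5.9457]
tr(P') = 15.3696


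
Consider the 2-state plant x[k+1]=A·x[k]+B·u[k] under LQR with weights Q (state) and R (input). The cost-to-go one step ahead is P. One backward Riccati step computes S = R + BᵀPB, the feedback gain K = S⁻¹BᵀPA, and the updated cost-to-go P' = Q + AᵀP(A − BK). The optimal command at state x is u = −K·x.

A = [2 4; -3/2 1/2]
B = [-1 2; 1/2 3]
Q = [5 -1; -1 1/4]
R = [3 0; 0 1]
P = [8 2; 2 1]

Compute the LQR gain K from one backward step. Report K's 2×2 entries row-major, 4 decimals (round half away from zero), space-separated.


-0.5806 -0.7633 0.3448 1.1724

BᵀP = [-7.0000 -1.5000; 22.0000 7.0000]
S = R + BᵀPB = [3 0; 0 1] + [6.2500 -18.5000; -18.5000 65.0000] = [9.2500 -18.5000; -18.5000 66.0000]
BᵀPA = [-11.7500 -28.7500; 33.5000 91.5000]
K = S⁻¹·BᵀPA = [-0.5806 -0.7633; 0.3448 1.1724]
A−BK = [0.7297 0.8919; -2.2442 -2.6356]
AᵀP(A−BK) = [3.8760 5.0056; 5.0056 7.0298]
P' = Q + AᵀP(A−BK) = [8.8760 4.0056; 4.0056 7.2798]
tr(P') = 16.1559


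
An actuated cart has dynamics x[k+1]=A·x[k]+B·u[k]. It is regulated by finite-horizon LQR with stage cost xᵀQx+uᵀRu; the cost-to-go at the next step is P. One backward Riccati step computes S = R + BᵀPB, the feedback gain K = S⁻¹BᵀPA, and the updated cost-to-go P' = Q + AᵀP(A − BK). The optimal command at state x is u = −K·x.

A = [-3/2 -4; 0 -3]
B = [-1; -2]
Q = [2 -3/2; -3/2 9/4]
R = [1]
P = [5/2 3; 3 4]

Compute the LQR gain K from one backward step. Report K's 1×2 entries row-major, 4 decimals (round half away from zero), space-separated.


0.4048 2.1270

BᵀP = [-8.5000 -11.0000]
S = R + BᵀPB = [1] + [30.5000] = [31.5000]
BᵀPA = [12.7500 67.0000]
K = S⁻¹·BᵀPA = [0.4048 2.1270]
A−BK = [-1.0952 -1.8730; 0.8095 1.2540]
AᵀP(A−BK) = [0.4643 1.3810; 1.3810 5.4921]
P' = Q + AᵀP(A−BK) = [2.4643 -0.1190; -0.1190 7.7421]
tr(P') = 10.2063


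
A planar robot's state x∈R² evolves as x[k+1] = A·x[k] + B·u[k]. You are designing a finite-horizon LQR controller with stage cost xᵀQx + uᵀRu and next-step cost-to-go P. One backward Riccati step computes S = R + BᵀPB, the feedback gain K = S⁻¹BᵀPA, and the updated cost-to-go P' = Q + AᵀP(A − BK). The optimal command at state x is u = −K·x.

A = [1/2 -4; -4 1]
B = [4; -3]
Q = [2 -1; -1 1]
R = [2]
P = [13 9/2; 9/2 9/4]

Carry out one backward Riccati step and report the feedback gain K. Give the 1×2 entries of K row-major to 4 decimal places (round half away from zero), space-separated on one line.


-0.2106 -1.1677

BᵀP = [38.5000 11.2500]
S = R + BᵀPB = [2] + [120.2500] = [122.2500]
BᵀPA = [-25.7500 -142.7500]
K = S⁻¹·BᵀPA = [-0.2106 -1.1677]
A−BK = [1.3425 0.6708; -4.6319 -2.5031]
AᵀP(A−BK) = [15.8262 9.1820; 9.1820 7.5624]
P' = Q + AᵀP(A−BK) = [17.8262 8.1820; 8.1820 8.5624]
tr(P') = 26.3885


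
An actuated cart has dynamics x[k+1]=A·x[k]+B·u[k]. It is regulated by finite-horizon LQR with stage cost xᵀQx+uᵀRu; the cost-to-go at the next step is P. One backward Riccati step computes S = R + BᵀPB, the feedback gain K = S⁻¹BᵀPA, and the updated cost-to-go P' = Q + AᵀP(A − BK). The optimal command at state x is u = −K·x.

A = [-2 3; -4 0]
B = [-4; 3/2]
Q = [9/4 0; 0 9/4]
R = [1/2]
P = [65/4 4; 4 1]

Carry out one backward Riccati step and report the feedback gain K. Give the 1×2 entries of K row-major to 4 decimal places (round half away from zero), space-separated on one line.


0.8196 -0.8242

BᵀP = [-59.0000 -14.5000]
S = R + BᵀPB = [1/2] + [214.2500] = [214.7500]
BᵀPA = [176.0000 -177.0000]
K = S⁻¹·BᵀPA = [0.8196 -0.8242]
A−BK = [1.2782 -0.2969; -5.2293 1.2363]
AᵀP(A−BK) = [0.7579 -0.4383; -0.4383 0.3641]
P' = Q + AᵀP(A−BK) = [3.0079 -0.4383; -0.4383 2.6141]
tr(P') = 5.6219


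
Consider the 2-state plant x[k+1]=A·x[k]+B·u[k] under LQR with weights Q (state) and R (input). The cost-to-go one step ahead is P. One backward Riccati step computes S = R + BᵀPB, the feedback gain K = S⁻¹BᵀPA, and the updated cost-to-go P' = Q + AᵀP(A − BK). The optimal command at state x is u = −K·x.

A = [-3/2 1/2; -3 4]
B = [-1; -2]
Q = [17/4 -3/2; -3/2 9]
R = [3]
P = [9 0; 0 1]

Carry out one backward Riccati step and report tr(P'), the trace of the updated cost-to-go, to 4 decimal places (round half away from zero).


27.2188

BᵀP = [-9.0000 -2.0000]
S = R + BᵀPB = [3] + [13.0000] = [16.0000]
BᵀPA = [19.5000 -12.5000]
K = S⁻¹·BᵀPA = [1.2188 -0.7813]
A−BK = [-0.2813 -0.2813; -0.5625 2.4375]
AᵀP(A−BK) = [5.4844 -3.5156; -3.5156 8.4844]
P' = Q + AᵀP(A−BK) = [9.7344 -5.0156; -5.0156 17.4844]
tr(P') = 27.2188


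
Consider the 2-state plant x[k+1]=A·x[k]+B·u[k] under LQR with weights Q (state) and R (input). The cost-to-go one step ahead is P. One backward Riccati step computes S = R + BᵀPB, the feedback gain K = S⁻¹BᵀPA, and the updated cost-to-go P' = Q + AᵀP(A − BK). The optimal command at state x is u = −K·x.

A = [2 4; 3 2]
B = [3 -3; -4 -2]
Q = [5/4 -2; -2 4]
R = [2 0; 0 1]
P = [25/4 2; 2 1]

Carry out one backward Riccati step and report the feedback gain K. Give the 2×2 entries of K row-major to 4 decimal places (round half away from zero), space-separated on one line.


BᵀP = [10.7500 2.0000; -22.7500 -8.0000]
S = R + BᵀPB = [2 0; 0 1] + [24.2500 -36.2500; -36.2500 84.2500] = [26.2500 -36.2500; -36.2500 85.2500]
BᵀPA = [27.5000 47.0000; -69.5000 -107.0000]
K = S⁻¹·BᵀPA = [-0.1894 0.1386; -0.8958 -1.1962]
A−BK = [-0.1191 -0.0043; 0.4506 0.1618]
AᵀP(A−BK) = [0.9513 1.0528; 1.0528 1.4928]
P' = Q + AᵀP(A−BK) = [2.2013 -0.9472; -0.9472 5.4928]
tr(P') = 7.6941

-0.1894 0.1386 -0.8958 -1.1962


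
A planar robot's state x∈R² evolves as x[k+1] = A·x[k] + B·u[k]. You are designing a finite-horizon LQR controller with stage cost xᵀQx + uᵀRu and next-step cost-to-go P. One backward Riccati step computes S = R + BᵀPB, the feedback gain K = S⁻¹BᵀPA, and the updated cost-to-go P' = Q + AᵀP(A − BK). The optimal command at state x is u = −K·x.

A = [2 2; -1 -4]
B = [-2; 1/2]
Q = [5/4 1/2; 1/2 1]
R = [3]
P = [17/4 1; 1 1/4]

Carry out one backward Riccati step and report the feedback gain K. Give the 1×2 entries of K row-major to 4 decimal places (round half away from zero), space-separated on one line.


BᵀP = [-8.0000 -1.8750]
S = R + BᵀPB = [3] + [15.0625] = [18.0625]
BᵀPA = [-14.1250 -8.5000]
K = S⁻¹·BᵀPA = [-0.7820 -0.4706]
A−BK = [0.4360 1.0588; -0.6090 -3.7647]
AᵀP(A−BK) = [2.2042 1.3529; 1.3529 1.0000]
P' = Q + AᵀP(A−BK) = [3.4542 1.8529; 1.8529 2.0000]
tr(P') = 5.4542

-0.7820 -0.4706


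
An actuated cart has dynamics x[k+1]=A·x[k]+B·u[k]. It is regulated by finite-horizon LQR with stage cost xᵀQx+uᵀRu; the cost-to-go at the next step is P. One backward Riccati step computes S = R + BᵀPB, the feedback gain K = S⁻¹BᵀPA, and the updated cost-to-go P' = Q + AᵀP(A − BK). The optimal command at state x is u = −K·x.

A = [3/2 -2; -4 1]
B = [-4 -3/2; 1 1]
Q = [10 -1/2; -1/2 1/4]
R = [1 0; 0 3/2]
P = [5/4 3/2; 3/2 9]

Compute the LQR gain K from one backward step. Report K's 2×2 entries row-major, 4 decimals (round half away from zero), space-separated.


BᵀP = [-3.5000 3.0000; -0.3750 6.7500]
S = R + BᵀPB = [1 0; 0 3/2] + [17.0000 8.2500; 8.2500 7.3125] = [18.0000 8.2500; 8.2500 8.8125]
BᵀPA = [-17.2500 10.0000; -27.5625 7.5000]
K = S⁻¹·BᵀPA = [0.8323 0.2899; -3.9068 0.5797]
A−BK = [-1.0311 0.0290; -0.9255 0.1304]
AᵀP(A−BK) = [35.4876 -4.5217; -4.5217 0.7536]
P' = Q + AᵀP(A−BK) = [45.4876 -5.0217; -5.0217 1.0036]
tr(P') = 46.4912

0.8323 0.2899 -3.9068 0.5797


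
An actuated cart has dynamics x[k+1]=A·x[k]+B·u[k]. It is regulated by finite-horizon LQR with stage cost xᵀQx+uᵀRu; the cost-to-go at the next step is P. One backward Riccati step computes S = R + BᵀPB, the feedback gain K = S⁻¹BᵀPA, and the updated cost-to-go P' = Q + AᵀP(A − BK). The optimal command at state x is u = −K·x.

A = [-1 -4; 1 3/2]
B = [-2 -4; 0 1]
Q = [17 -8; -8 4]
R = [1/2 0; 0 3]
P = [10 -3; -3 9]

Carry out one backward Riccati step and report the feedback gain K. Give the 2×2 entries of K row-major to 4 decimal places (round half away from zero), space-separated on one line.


-0.7528 -0.1052 0.6568 1.0844

BᵀP = [-20.0000 6.0000; -43.0000 21.0000]
S = R + BᵀPB = [1/2 0; 0 3] + [40.0000 86.0000; 86.0000 193.0000] = [40.5000 86.0000; 86.0000 196.0000]
BᵀPA = [26.0000 89.0000; 64.0000 203.5000]
K = S⁻¹·BᵀPA = [-0.7528 -0.1052; 0.6568 1.0844]
A−BK = [0.1218 0.1273; 0.3432 0.4156]
AᵀP(A−BK) = [2.5351 3.3321; 3.3321 4.9324]
P' = Q + AᵀP(A−BK) = [19.5351 -4.6679; -4.6679 8.9324]
tr(P') = 28.4675


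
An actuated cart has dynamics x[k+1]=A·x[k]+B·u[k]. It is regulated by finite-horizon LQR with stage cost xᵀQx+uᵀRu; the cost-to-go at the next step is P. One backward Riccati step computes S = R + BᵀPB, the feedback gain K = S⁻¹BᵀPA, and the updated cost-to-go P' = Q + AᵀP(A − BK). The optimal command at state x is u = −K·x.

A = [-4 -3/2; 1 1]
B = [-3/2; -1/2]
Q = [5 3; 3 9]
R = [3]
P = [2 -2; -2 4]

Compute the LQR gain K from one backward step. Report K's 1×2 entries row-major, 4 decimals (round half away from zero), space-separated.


1.6364 0.7273

BᵀP = [-2.0000 1.0000]
S = R + BᵀPB = [3] + [2.5000] = [5.5000]
BᵀPA = [9.0000 4.0000]
K = S⁻¹·BᵀPA = [1.6364 0.7273]
A−BK = [-1.5455 -0.4091; 1.8182 1.3636]
AᵀP(A−BK) = [37.2727 20.4545; 20.4545 11.5909]
P' = Q + AᵀP(A−BK) = [42.2727 23.4545; 23.4545 20.5909]
tr(P') = 62.8636


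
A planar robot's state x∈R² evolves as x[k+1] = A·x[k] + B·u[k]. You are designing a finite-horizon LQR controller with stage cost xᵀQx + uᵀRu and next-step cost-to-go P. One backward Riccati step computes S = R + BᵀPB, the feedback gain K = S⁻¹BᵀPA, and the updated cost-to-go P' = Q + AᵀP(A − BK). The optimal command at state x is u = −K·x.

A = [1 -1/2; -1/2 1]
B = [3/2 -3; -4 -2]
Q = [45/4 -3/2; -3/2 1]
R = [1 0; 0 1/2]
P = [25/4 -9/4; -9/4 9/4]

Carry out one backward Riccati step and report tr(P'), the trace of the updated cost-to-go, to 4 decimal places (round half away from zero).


BᵀP = [18.3750 -12.3750; -14.2500 2.2500]
S = R + BᵀPB = [1 0; 0 1/2] + [77.0625 -30.3750; -30.3750 38.2500] = [78.0625 -30.3750; -30.3750 38.7500]
BᵀPA = [24.5625 -21.5625; -15.3750 9.3750]
K = S⁻¹·BᵀPA = [0.2306 -0.2620; -0.2160 0.0366]
A−BK = [0.0061 0.0027; -0.0096 0.0252]
AᵀP(A−BK) = [0.0772 -0.0651; -0.0651 0.0705]
P' = Q + AᵀP(A−BK) = [11.3272 -1.5651; -1.5651 1.0705]
tr(P') = 12.3977

12.3977


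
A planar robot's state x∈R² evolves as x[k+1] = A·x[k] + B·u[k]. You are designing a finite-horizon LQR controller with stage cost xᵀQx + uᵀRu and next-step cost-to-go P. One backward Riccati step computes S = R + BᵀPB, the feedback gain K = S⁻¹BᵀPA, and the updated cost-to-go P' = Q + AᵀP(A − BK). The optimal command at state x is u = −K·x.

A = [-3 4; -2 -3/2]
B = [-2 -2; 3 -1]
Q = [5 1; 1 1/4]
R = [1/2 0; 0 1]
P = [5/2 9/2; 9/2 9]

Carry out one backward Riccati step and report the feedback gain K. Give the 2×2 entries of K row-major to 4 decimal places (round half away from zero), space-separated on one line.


BᵀP = [8.5000 18.0000; -9.5000 -18.0000]
S = R + BᵀPB = [1/2 0; 0 1] + [37.0000 -35.0000; -35.0000 37.0000] = [37.5000 -35.0000; -35.0000 38.0000]
BᵀPA = [-61.5000 7.0000; 64.5000 -11.0000]
K = S⁻¹·BᵀPA = [-0.3975 -0.5950; 1.3313 -0.8375]
A−BK = [-1.1325 1.1350; 0.5238 -0.5525]
AᵀP(A−BK) = [2.1881 -1.3238; -1.3238 1.2025]
P' = Q + AᵀP(A−BK) = [7.1881 -0.3238; -0.3238 1.4525]
tr(P') = 8.6406

-0.3975 -0.5950 1.3313 -0.8375


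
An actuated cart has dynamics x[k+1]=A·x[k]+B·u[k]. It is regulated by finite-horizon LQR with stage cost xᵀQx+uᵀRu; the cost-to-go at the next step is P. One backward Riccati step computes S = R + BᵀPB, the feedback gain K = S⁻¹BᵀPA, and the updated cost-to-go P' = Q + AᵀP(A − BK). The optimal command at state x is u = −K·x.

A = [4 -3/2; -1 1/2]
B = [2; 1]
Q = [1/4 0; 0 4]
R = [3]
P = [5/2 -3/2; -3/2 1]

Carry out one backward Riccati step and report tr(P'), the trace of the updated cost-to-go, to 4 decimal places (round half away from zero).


BᵀP = [3.5000 -2.0000]
S = R + BᵀPB = [3] + [5.0000] = [8.0000]
BᵀPA = [16.0000 -6.2500]
K = S⁻¹·BᵀPA = [2.0000 -0.7813]
A−BK = [0.0000 0.0625; -3.0000 1.2813]
AᵀP(A−BK) = [21.0000 -8.2500; -8.2500 3.2422]
P' = Q + AᵀP(A−BK) = [21.2500 -8.2500; -8.2500 7.2422]
tr(P') = 28.4922

28.4922


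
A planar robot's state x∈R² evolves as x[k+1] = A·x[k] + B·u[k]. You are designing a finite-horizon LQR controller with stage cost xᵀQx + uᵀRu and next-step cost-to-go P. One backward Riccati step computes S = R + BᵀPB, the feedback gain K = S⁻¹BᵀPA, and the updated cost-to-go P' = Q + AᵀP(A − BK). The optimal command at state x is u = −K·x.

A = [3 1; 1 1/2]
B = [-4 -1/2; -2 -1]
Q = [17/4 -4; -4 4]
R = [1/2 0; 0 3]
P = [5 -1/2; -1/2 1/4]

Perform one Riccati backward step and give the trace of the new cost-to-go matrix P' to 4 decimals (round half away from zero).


BᵀP = [-19.0000 1.5000; -2.0000 0.0000]
S = R + BᵀPB = [1/2 0; 0 3] + [73.0000 8.0000; 8.0000 1.0000] = [73.5000 8.0000; 8.0000 4.0000]
BᵀPA = [-55.5000 -18.2500; -6.0000 -2.0000]
K = S⁻¹·BᵀPA = [-0.7565 -0.2478; 0.0130 -0.0043]
A−BK = [-0.0196 0.0065; -0.5000 0.0000]
AᵀP(A−BK) = [0.3413 0.0946; 0.0946 0.0310]
P' = Q + AᵀP(A−BK) = [4.5913 -3.9054; -3.9054 4.0310]
tr(P') = 8.6223

8.6223


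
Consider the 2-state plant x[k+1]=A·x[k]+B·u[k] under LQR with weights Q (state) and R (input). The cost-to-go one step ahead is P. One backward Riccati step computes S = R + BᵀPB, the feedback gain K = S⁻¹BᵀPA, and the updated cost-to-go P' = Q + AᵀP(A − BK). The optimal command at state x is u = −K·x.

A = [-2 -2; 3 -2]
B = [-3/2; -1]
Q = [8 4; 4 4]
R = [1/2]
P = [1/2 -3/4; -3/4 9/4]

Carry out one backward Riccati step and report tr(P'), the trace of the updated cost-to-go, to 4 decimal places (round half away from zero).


BᵀP = [0.0000 -1.1250]
S = R + BᵀPB = [1/2] + [1.1250] = [1.6250]
BᵀPA = [-3.3750 2.2500]
K = S⁻¹·BᵀPA = [-2.0769 1.3846]
A−BK = [-5.1154 0.0769; 0.9231 -0.6154]
AᵀP(A−BK) = [24.2404 -5.3269; -5.3269 1.8846]
P' = Q + AᵀP(A−BK) = [32.2404 -1.3269; -1.3269 5.8846]
tr(P') = 38.1250

38.1250


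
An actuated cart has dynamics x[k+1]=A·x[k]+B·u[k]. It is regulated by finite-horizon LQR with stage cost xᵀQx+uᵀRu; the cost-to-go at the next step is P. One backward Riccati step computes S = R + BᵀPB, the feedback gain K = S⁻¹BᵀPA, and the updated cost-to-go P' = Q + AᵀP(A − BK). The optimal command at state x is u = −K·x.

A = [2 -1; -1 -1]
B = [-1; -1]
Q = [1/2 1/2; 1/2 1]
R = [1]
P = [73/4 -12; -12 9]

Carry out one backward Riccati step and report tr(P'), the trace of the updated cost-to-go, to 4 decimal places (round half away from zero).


BᵀP = [-6.2500 3.0000]
S = R + BᵀPB = [1] + [3.2500] = [4.2500]
BᵀPA = [-15.5000 3.2500]
K = S⁻¹·BᵀPA = [-3.6471 0.7647]
A−BK = [-1.6471 -0.2353; -4.6471 -0.2353]
AᵀP(A−BK) = [73.4706 -3.6471; -3.6471 0.7647]
P' = Q + AᵀP(A−BK) = [73.9706 -3.1471; -3.1471 1.7647]
tr(P') = 75.7353

75.7353


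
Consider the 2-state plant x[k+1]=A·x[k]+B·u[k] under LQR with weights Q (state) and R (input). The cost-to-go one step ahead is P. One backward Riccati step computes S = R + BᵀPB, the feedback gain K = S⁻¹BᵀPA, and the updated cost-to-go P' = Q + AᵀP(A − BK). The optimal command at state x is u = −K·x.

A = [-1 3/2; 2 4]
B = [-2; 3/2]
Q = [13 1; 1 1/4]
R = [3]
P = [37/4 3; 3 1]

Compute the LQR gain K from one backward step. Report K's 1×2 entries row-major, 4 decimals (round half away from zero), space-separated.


BᵀP = [-14.0000 -4.5000]
S = R + BᵀPB = [3] + [21.2500] = [24.2500]
BᵀPA = [5.0000 -39.0000]
K = S⁻¹·BᵀPA = [0.2062 -1.6082]
A−BK = [-0.5876 -1.7165; 1.6907 6.4124]
AᵀP(A−BK) = [0.2191 -0.8338; -0.8338 10.0909]
P' = Q + AᵀP(A−BK) = [13.2191 0.1662; 0.1662 10.3409]
tr(P') = 23.5599

0.2062 -1.6082


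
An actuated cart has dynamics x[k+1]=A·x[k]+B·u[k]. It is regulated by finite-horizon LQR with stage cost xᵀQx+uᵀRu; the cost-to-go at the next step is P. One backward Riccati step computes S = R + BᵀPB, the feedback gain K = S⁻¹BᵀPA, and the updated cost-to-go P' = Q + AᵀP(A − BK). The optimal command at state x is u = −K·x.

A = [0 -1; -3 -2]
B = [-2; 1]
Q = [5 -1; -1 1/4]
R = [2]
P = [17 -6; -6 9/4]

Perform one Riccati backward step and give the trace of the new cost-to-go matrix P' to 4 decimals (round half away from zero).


BᵀP = [-40.0000 14.2500]
S = R + BᵀPB = [2] + [94.2500] = [96.2500]
BᵀPA = [-42.7500 11.5000]
K = S⁻¹·BᵀPA = [-0.4442 0.1195]
A−BK = [-0.8883 -0.7610; -2.5558 -2.1195]
AᵀP(A−BK) = [1.2623 0.6078; 0.6078 0.6260]
P' = Q + AᵀP(A−BK) = [6.2623 -0.3922; -0.3922 0.8760]
tr(P') = 7.1383

7.1383


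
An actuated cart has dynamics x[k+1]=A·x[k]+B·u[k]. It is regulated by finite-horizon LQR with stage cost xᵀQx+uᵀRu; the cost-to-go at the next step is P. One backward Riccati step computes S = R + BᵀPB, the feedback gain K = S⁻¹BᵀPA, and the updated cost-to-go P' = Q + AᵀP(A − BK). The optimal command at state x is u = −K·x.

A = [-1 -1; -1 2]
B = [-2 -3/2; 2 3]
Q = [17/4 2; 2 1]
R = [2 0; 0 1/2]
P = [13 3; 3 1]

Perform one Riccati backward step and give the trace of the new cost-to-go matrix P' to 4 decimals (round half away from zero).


BᵀP = [-20.0000 -4.0000; -10.5000 -1.5000]
S = R + BᵀPB = [2 0; 0 1/2] + [32.0000 18.0000; 18.0000 11.2500] = [34.0000 18.0000; 18.0000 11.7500]
BᵀPA = [24.0000 12.0000; 12.0000 7.5000]
K = S⁻¹·BᵀPA = [0.8742 0.0795; -0.3179 0.5166]
A−BK = [0.2715 -0.0662; -1.7947 0.2914]
AᵀP(A−BK) = [2.8344 -0.1060; -0.1060 0.1722]
P' = Q + AᵀP(A−BK) = [7.0844 1.8940; 1.8940 1.1722]
tr(P') = 8.2566

8.2566


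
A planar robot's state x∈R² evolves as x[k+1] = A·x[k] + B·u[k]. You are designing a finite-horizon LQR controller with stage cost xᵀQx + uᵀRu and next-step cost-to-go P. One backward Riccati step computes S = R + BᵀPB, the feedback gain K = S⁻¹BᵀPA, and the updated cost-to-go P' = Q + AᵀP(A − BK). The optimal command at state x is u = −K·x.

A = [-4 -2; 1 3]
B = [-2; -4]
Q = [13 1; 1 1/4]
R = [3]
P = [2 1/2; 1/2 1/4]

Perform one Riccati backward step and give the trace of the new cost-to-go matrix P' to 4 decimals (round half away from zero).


23.1413

BᵀP = [-6.0000 -2.0000]
S = R + BᵀPB = [3] + [20.0000] = [23.0000]
BᵀPA = [22.0000 6.0000]
K = S⁻¹·BᵀPA = [0.9565 0.2609]
A−BK = [-2.0870 -1.4783; 4.8261 4.0435]
AᵀP(A−BK) = [7.2065 4.0109; 4.0109 2.6848]
P' = Q + AᵀP(A−BK) = [20.2065 5.0109; 5.0109 2.9348]
tr(P') = 23.1413
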